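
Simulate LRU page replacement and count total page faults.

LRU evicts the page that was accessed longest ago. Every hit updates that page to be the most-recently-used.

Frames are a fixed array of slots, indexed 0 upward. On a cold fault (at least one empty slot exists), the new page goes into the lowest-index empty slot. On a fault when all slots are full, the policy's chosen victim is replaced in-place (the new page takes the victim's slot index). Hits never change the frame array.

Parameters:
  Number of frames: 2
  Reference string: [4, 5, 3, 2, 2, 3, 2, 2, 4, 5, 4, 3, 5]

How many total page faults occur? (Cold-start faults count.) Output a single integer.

Answer: 8

Derivation:
Step 0: ref 4 → FAULT, frames=[4,-]
Step 1: ref 5 → FAULT, frames=[4,5]
Step 2: ref 3 → FAULT (evict 4), frames=[3,5]
Step 3: ref 2 → FAULT (evict 5), frames=[3,2]
Step 4: ref 2 → HIT, frames=[3,2]
Step 5: ref 3 → HIT, frames=[3,2]
Step 6: ref 2 → HIT, frames=[3,2]
Step 7: ref 2 → HIT, frames=[3,2]
Step 8: ref 4 → FAULT (evict 3), frames=[4,2]
Step 9: ref 5 → FAULT (evict 2), frames=[4,5]
Step 10: ref 4 → HIT, frames=[4,5]
Step 11: ref 3 → FAULT (evict 5), frames=[4,3]
Step 12: ref 5 → FAULT (evict 4), frames=[5,3]
Total faults: 8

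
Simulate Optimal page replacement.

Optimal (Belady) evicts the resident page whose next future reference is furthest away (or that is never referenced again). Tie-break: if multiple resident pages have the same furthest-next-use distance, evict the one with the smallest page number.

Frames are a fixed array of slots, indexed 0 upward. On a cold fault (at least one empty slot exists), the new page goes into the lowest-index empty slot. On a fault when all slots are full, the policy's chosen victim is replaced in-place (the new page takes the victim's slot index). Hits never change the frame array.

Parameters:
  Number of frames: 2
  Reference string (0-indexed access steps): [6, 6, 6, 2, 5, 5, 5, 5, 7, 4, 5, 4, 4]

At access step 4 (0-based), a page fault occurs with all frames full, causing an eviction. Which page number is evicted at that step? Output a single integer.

Answer: 2

Derivation:
Step 0: ref 6 -> FAULT, frames=[6,-]
Step 1: ref 6 -> HIT, frames=[6,-]
Step 2: ref 6 -> HIT, frames=[6,-]
Step 3: ref 2 -> FAULT, frames=[6,2]
Step 4: ref 5 -> FAULT, evict 2, frames=[6,5]
At step 4: evicted page 2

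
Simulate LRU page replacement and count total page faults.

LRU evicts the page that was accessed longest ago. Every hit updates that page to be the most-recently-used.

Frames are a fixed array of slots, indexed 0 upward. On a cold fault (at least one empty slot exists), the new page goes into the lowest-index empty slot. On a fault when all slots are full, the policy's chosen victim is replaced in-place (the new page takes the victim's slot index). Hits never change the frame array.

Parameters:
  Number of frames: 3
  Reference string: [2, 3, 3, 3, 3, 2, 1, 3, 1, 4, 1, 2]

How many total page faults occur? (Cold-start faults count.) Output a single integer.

Step 0: ref 2 → FAULT, frames=[2,-,-]
Step 1: ref 3 → FAULT, frames=[2,3,-]
Step 2: ref 3 → HIT, frames=[2,3,-]
Step 3: ref 3 → HIT, frames=[2,3,-]
Step 4: ref 3 → HIT, frames=[2,3,-]
Step 5: ref 2 → HIT, frames=[2,3,-]
Step 6: ref 1 → FAULT, frames=[2,3,1]
Step 7: ref 3 → HIT, frames=[2,3,1]
Step 8: ref 1 → HIT, frames=[2,3,1]
Step 9: ref 4 → FAULT (evict 2), frames=[4,3,1]
Step 10: ref 1 → HIT, frames=[4,3,1]
Step 11: ref 2 → FAULT (evict 3), frames=[4,2,1]
Total faults: 5

Answer: 5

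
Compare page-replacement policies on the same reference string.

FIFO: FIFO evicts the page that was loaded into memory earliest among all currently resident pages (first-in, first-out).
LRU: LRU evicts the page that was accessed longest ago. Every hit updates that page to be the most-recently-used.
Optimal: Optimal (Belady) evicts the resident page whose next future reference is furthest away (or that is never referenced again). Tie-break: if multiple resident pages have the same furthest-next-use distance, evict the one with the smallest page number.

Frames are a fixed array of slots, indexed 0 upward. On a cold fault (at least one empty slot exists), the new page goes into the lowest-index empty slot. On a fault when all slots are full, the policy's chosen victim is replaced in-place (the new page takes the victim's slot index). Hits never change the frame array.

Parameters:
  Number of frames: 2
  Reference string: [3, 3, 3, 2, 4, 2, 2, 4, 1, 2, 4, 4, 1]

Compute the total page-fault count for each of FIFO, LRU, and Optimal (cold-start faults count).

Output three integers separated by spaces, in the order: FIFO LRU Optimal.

Answer: 7 7 5

Derivation:
--- FIFO ---
  step 0: ref 3 -> FAULT, frames=[3,-] (faults so far: 1)
  step 1: ref 3 -> HIT, frames=[3,-] (faults so far: 1)
  step 2: ref 3 -> HIT, frames=[3,-] (faults so far: 1)
  step 3: ref 2 -> FAULT, frames=[3,2] (faults so far: 2)
  step 4: ref 4 -> FAULT, evict 3, frames=[4,2] (faults so far: 3)
  step 5: ref 2 -> HIT, frames=[4,2] (faults so far: 3)
  step 6: ref 2 -> HIT, frames=[4,2] (faults so far: 3)
  step 7: ref 4 -> HIT, frames=[4,2] (faults so far: 3)
  step 8: ref 1 -> FAULT, evict 2, frames=[4,1] (faults so far: 4)
  step 9: ref 2 -> FAULT, evict 4, frames=[2,1] (faults so far: 5)
  step 10: ref 4 -> FAULT, evict 1, frames=[2,4] (faults so far: 6)
  step 11: ref 4 -> HIT, frames=[2,4] (faults so far: 6)
  step 12: ref 1 -> FAULT, evict 2, frames=[1,4] (faults so far: 7)
  FIFO total faults: 7
--- LRU ---
  step 0: ref 3 -> FAULT, frames=[3,-] (faults so far: 1)
  step 1: ref 3 -> HIT, frames=[3,-] (faults so far: 1)
  step 2: ref 3 -> HIT, frames=[3,-] (faults so far: 1)
  step 3: ref 2 -> FAULT, frames=[3,2] (faults so far: 2)
  step 4: ref 4 -> FAULT, evict 3, frames=[4,2] (faults so far: 3)
  step 5: ref 2 -> HIT, frames=[4,2] (faults so far: 3)
  step 6: ref 2 -> HIT, frames=[4,2] (faults so far: 3)
  step 7: ref 4 -> HIT, frames=[4,2] (faults so far: 3)
  step 8: ref 1 -> FAULT, evict 2, frames=[4,1] (faults so far: 4)
  step 9: ref 2 -> FAULT, evict 4, frames=[2,1] (faults so far: 5)
  step 10: ref 4 -> FAULT, evict 1, frames=[2,4] (faults so far: 6)
  step 11: ref 4 -> HIT, frames=[2,4] (faults so far: 6)
  step 12: ref 1 -> FAULT, evict 2, frames=[1,4] (faults so far: 7)
  LRU total faults: 7
--- Optimal ---
  step 0: ref 3 -> FAULT, frames=[3,-] (faults so far: 1)
  step 1: ref 3 -> HIT, frames=[3,-] (faults so far: 1)
  step 2: ref 3 -> HIT, frames=[3,-] (faults so far: 1)
  step 3: ref 2 -> FAULT, frames=[3,2] (faults so far: 2)
  step 4: ref 4 -> FAULT, evict 3, frames=[4,2] (faults so far: 3)
  step 5: ref 2 -> HIT, frames=[4,2] (faults so far: 3)
  step 6: ref 2 -> HIT, frames=[4,2] (faults so far: 3)
  step 7: ref 4 -> HIT, frames=[4,2] (faults so far: 3)
  step 8: ref 1 -> FAULT, evict 4, frames=[1,2] (faults so far: 4)
  step 9: ref 2 -> HIT, frames=[1,2] (faults so far: 4)
  step 10: ref 4 -> FAULT, evict 2, frames=[1,4] (faults so far: 5)
  step 11: ref 4 -> HIT, frames=[1,4] (faults so far: 5)
  step 12: ref 1 -> HIT, frames=[1,4] (faults so far: 5)
  Optimal total faults: 5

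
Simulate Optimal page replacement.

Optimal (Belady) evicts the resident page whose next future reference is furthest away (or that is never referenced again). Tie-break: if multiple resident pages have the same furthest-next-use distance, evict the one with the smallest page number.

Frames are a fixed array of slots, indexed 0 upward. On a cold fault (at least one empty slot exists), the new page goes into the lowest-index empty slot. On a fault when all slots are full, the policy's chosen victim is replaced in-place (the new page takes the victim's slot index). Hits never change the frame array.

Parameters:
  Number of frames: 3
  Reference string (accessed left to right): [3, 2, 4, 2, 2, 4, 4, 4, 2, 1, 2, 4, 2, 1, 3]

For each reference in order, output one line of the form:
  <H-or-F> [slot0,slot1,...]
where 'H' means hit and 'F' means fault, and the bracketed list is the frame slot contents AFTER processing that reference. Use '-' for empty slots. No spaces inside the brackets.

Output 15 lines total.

F [3,-,-]
F [3,2,-]
F [3,2,4]
H [3,2,4]
H [3,2,4]
H [3,2,4]
H [3,2,4]
H [3,2,4]
H [3,2,4]
F [1,2,4]
H [1,2,4]
H [1,2,4]
H [1,2,4]
H [1,2,4]
F [3,2,4]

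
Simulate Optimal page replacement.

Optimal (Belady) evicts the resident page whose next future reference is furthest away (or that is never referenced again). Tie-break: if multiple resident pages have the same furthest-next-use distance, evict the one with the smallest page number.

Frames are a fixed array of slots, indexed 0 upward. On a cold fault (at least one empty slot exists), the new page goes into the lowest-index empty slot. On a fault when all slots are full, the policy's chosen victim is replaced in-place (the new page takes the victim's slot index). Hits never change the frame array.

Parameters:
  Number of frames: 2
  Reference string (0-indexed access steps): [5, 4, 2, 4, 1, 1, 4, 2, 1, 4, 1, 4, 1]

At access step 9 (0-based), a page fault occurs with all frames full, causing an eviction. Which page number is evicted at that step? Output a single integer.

Answer: 2

Derivation:
Step 0: ref 5 -> FAULT, frames=[5,-]
Step 1: ref 4 -> FAULT, frames=[5,4]
Step 2: ref 2 -> FAULT, evict 5, frames=[2,4]
Step 3: ref 4 -> HIT, frames=[2,4]
Step 4: ref 1 -> FAULT, evict 2, frames=[1,4]
Step 5: ref 1 -> HIT, frames=[1,4]
Step 6: ref 4 -> HIT, frames=[1,4]
Step 7: ref 2 -> FAULT, evict 4, frames=[1,2]
Step 8: ref 1 -> HIT, frames=[1,2]
Step 9: ref 4 -> FAULT, evict 2, frames=[1,4]
At step 9: evicted page 2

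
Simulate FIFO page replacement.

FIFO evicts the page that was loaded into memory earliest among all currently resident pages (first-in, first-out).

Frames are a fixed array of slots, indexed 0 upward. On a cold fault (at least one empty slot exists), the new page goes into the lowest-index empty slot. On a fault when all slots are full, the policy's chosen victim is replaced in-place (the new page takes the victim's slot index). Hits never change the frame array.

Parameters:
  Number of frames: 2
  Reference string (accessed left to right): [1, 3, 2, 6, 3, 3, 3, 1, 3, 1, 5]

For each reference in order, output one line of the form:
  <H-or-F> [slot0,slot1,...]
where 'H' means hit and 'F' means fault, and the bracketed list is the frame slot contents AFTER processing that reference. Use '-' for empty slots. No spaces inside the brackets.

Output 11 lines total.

F [1,-]
F [1,3]
F [2,3]
F [2,6]
F [3,6]
H [3,6]
H [3,6]
F [3,1]
H [3,1]
H [3,1]
F [5,1]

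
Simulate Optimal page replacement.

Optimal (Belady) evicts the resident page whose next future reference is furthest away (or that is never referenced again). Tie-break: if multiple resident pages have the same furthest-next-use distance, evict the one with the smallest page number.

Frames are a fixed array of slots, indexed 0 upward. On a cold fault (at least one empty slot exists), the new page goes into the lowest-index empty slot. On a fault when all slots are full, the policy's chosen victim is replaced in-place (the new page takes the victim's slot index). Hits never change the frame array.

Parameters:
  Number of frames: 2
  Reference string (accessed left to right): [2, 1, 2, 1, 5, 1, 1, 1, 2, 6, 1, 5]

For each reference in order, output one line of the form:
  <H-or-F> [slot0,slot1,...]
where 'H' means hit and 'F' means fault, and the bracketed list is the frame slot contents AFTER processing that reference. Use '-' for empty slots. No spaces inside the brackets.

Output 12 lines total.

F [2,-]
F [2,1]
H [2,1]
H [2,1]
F [5,1]
H [5,1]
H [5,1]
H [5,1]
F [2,1]
F [6,1]
H [6,1]
F [6,5]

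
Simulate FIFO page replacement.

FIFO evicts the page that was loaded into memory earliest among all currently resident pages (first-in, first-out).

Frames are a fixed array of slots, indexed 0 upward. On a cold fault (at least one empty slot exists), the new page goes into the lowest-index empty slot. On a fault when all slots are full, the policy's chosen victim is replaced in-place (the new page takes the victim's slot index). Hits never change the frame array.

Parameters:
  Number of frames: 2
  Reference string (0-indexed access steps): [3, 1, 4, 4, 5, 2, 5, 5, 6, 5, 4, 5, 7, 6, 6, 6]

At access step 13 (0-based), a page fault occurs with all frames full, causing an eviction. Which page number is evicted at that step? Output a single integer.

Step 0: ref 3 -> FAULT, frames=[3,-]
Step 1: ref 1 -> FAULT, frames=[3,1]
Step 2: ref 4 -> FAULT, evict 3, frames=[4,1]
Step 3: ref 4 -> HIT, frames=[4,1]
Step 4: ref 5 -> FAULT, evict 1, frames=[4,5]
Step 5: ref 2 -> FAULT, evict 4, frames=[2,5]
Step 6: ref 5 -> HIT, frames=[2,5]
Step 7: ref 5 -> HIT, frames=[2,5]
Step 8: ref 6 -> FAULT, evict 5, frames=[2,6]
Step 9: ref 5 -> FAULT, evict 2, frames=[5,6]
Step 10: ref 4 -> FAULT, evict 6, frames=[5,4]
Step 11: ref 5 -> HIT, frames=[5,4]
Step 12: ref 7 -> FAULT, evict 5, frames=[7,4]
Step 13: ref 6 -> FAULT, evict 4, frames=[7,6]
At step 13: evicted page 4

Answer: 4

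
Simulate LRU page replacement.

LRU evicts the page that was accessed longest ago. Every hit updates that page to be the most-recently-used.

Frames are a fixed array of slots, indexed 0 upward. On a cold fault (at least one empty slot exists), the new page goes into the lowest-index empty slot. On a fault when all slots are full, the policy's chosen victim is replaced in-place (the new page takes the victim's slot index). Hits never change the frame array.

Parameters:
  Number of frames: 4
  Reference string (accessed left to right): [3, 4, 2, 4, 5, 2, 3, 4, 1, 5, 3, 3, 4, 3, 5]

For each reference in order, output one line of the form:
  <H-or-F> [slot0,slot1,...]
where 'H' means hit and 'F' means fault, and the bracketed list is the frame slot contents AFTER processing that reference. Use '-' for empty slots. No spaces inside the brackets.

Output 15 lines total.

F [3,-,-,-]
F [3,4,-,-]
F [3,4,2,-]
H [3,4,2,-]
F [3,4,2,5]
H [3,4,2,5]
H [3,4,2,5]
H [3,4,2,5]
F [3,4,2,1]
F [3,4,5,1]
H [3,4,5,1]
H [3,4,5,1]
H [3,4,5,1]
H [3,4,5,1]
H [3,4,5,1]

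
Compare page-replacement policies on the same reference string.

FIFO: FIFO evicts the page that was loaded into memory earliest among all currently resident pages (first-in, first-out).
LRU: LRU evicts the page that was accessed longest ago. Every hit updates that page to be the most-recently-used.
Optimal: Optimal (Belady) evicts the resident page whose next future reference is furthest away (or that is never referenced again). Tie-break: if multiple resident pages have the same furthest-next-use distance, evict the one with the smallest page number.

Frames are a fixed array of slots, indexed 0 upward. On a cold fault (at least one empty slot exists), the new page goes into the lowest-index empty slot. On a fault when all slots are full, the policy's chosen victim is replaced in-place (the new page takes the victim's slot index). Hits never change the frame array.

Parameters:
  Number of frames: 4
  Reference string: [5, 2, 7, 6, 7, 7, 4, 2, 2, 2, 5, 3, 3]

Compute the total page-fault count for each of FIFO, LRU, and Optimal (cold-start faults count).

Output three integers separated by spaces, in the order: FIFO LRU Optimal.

Answer: 7 7 6

Derivation:
--- FIFO ---
  step 0: ref 5 -> FAULT, frames=[5,-,-,-] (faults so far: 1)
  step 1: ref 2 -> FAULT, frames=[5,2,-,-] (faults so far: 2)
  step 2: ref 7 -> FAULT, frames=[5,2,7,-] (faults so far: 3)
  step 3: ref 6 -> FAULT, frames=[5,2,7,6] (faults so far: 4)
  step 4: ref 7 -> HIT, frames=[5,2,7,6] (faults so far: 4)
  step 5: ref 7 -> HIT, frames=[5,2,7,6] (faults so far: 4)
  step 6: ref 4 -> FAULT, evict 5, frames=[4,2,7,6] (faults so far: 5)
  step 7: ref 2 -> HIT, frames=[4,2,7,6] (faults so far: 5)
  step 8: ref 2 -> HIT, frames=[4,2,7,6] (faults so far: 5)
  step 9: ref 2 -> HIT, frames=[4,2,7,6] (faults so far: 5)
  step 10: ref 5 -> FAULT, evict 2, frames=[4,5,7,6] (faults so far: 6)
  step 11: ref 3 -> FAULT, evict 7, frames=[4,5,3,6] (faults so far: 7)
  step 12: ref 3 -> HIT, frames=[4,5,3,6] (faults so far: 7)
  FIFO total faults: 7
--- LRU ---
  step 0: ref 5 -> FAULT, frames=[5,-,-,-] (faults so far: 1)
  step 1: ref 2 -> FAULT, frames=[5,2,-,-] (faults so far: 2)
  step 2: ref 7 -> FAULT, frames=[5,2,7,-] (faults so far: 3)
  step 3: ref 6 -> FAULT, frames=[5,2,7,6] (faults so far: 4)
  step 4: ref 7 -> HIT, frames=[5,2,7,6] (faults so far: 4)
  step 5: ref 7 -> HIT, frames=[5,2,7,6] (faults so far: 4)
  step 6: ref 4 -> FAULT, evict 5, frames=[4,2,7,6] (faults so far: 5)
  step 7: ref 2 -> HIT, frames=[4,2,7,6] (faults so far: 5)
  step 8: ref 2 -> HIT, frames=[4,2,7,6] (faults so far: 5)
  step 9: ref 2 -> HIT, frames=[4,2,7,6] (faults so far: 5)
  step 10: ref 5 -> FAULT, evict 6, frames=[4,2,7,5] (faults so far: 6)
  step 11: ref 3 -> FAULT, evict 7, frames=[4,2,3,5] (faults so far: 7)
  step 12: ref 3 -> HIT, frames=[4,2,3,5] (faults so far: 7)
  LRU total faults: 7
--- Optimal ---
  step 0: ref 5 -> FAULT, frames=[5,-,-,-] (faults so far: 1)
  step 1: ref 2 -> FAULT, frames=[5,2,-,-] (faults so far: 2)
  step 2: ref 7 -> FAULT, frames=[5,2,7,-] (faults so far: 3)
  step 3: ref 6 -> FAULT, frames=[5,2,7,6] (faults so far: 4)
  step 4: ref 7 -> HIT, frames=[5,2,7,6] (faults so far: 4)
  step 5: ref 7 -> HIT, frames=[5,2,7,6] (faults so far: 4)
  step 6: ref 4 -> FAULT, evict 6, frames=[5,2,7,4] (faults so far: 5)
  step 7: ref 2 -> HIT, frames=[5,2,7,4] (faults so far: 5)
  step 8: ref 2 -> HIT, frames=[5,2,7,4] (faults so far: 5)
  step 9: ref 2 -> HIT, frames=[5,2,7,4] (faults so far: 5)
  step 10: ref 5 -> HIT, frames=[5,2,7,4] (faults so far: 5)
  step 11: ref 3 -> FAULT, evict 2, frames=[5,3,7,4] (faults so far: 6)
  step 12: ref 3 -> HIT, frames=[5,3,7,4] (faults so far: 6)
  Optimal total faults: 6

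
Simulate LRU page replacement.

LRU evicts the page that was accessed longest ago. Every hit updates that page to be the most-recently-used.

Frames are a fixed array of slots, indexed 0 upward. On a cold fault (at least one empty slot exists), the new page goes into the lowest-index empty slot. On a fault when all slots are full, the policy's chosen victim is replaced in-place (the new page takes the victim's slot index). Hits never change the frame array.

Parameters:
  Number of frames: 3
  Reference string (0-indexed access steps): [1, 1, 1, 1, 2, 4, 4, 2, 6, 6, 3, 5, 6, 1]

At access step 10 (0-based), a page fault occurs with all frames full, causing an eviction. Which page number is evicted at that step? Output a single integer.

Answer: 4

Derivation:
Step 0: ref 1 -> FAULT, frames=[1,-,-]
Step 1: ref 1 -> HIT, frames=[1,-,-]
Step 2: ref 1 -> HIT, frames=[1,-,-]
Step 3: ref 1 -> HIT, frames=[1,-,-]
Step 4: ref 2 -> FAULT, frames=[1,2,-]
Step 5: ref 4 -> FAULT, frames=[1,2,4]
Step 6: ref 4 -> HIT, frames=[1,2,4]
Step 7: ref 2 -> HIT, frames=[1,2,4]
Step 8: ref 6 -> FAULT, evict 1, frames=[6,2,4]
Step 9: ref 6 -> HIT, frames=[6,2,4]
Step 10: ref 3 -> FAULT, evict 4, frames=[6,2,3]
At step 10: evicted page 4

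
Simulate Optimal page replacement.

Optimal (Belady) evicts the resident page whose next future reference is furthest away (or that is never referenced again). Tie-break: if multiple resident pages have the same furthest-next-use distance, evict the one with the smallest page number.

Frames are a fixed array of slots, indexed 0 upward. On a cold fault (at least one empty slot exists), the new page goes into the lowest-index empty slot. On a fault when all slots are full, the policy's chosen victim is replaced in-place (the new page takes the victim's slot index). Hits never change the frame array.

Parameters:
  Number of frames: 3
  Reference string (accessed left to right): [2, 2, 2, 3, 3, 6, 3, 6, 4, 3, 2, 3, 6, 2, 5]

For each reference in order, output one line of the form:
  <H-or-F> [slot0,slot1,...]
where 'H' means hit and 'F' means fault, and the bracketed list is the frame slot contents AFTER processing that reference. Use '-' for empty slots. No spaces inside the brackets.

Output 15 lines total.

F [2,-,-]
H [2,-,-]
H [2,-,-]
F [2,3,-]
H [2,3,-]
F [2,3,6]
H [2,3,6]
H [2,3,6]
F [2,3,4]
H [2,3,4]
H [2,3,4]
H [2,3,4]
F [2,6,4]
H [2,6,4]
F [5,6,4]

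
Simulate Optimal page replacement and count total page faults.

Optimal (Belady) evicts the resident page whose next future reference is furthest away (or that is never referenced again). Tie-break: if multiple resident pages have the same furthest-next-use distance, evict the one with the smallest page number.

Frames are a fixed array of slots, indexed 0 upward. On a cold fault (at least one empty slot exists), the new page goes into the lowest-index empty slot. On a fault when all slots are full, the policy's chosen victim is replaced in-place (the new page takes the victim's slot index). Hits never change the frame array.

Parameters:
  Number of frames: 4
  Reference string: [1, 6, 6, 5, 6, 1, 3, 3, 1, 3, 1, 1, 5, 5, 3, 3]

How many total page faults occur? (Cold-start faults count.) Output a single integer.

Step 0: ref 1 → FAULT, frames=[1,-,-,-]
Step 1: ref 6 → FAULT, frames=[1,6,-,-]
Step 2: ref 6 → HIT, frames=[1,6,-,-]
Step 3: ref 5 → FAULT, frames=[1,6,5,-]
Step 4: ref 6 → HIT, frames=[1,6,5,-]
Step 5: ref 1 → HIT, frames=[1,6,5,-]
Step 6: ref 3 → FAULT, frames=[1,6,5,3]
Step 7: ref 3 → HIT, frames=[1,6,5,3]
Step 8: ref 1 → HIT, frames=[1,6,5,3]
Step 9: ref 3 → HIT, frames=[1,6,5,3]
Step 10: ref 1 → HIT, frames=[1,6,5,3]
Step 11: ref 1 → HIT, frames=[1,6,5,3]
Step 12: ref 5 → HIT, frames=[1,6,5,3]
Step 13: ref 5 → HIT, frames=[1,6,5,3]
Step 14: ref 3 → HIT, frames=[1,6,5,3]
Step 15: ref 3 → HIT, frames=[1,6,5,3]
Total faults: 4

Answer: 4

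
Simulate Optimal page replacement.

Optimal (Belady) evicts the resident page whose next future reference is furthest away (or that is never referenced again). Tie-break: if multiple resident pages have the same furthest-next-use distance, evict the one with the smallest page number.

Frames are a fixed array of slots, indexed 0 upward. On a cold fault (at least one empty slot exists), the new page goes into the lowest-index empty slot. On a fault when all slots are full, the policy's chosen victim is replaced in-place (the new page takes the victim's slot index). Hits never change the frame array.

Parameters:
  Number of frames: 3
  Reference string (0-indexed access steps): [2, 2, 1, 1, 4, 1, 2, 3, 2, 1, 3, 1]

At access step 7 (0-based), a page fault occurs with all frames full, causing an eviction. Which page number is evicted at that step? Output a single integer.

Step 0: ref 2 -> FAULT, frames=[2,-,-]
Step 1: ref 2 -> HIT, frames=[2,-,-]
Step 2: ref 1 -> FAULT, frames=[2,1,-]
Step 3: ref 1 -> HIT, frames=[2,1,-]
Step 4: ref 4 -> FAULT, frames=[2,1,4]
Step 5: ref 1 -> HIT, frames=[2,1,4]
Step 6: ref 2 -> HIT, frames=[2,1,4]
Step 7: ref 3 -> FAULT, evict 4, frames=[2,1,3]
At step 7: evicted page 4

Answer: 4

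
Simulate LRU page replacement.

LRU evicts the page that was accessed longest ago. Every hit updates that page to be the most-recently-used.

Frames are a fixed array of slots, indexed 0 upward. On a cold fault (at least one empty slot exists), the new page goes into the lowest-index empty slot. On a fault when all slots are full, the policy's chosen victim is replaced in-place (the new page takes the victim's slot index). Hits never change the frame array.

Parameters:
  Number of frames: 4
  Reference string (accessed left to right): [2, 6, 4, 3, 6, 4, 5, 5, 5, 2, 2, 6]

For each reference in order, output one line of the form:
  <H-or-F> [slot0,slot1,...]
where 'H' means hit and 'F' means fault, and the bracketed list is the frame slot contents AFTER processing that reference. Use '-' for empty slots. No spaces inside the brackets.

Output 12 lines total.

F [2,-,-,-]
F [2,6,-,-]
F [2,6,4,-]
F [2,6,4,3]
H [2,6,4,3]
H [2,6,4,3]
F [5,6,4,3]
H [5,6,4,3]
H [5,6,4,3]
F [5,6,4,2]
H [5,6,4,2]
H [5,6,4,2]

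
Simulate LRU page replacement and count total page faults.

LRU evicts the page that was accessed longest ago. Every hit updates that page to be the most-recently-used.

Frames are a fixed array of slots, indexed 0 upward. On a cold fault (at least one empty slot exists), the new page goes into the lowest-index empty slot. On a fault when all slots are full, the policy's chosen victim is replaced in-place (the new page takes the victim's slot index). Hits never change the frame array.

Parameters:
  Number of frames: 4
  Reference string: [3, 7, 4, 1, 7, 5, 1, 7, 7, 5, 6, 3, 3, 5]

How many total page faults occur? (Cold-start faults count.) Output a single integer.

Step 0: ref 3 → FAULT, frames=[3,-,-,-]
Step 1: ref 7 → FAULT, frames=[3,7,-,-]
Step 2: ref 4 → FAULT, frames=[3,7,4,-]
Step 3: ref 1 → FAULT, frames=[3,7,4,1]
Step 4: ref 7 → HIT, frames=[3,7,4,1]
Step 5: ref 5 → FAULT (evict 3), frames=[5,7,4,1]
Step 6: ref 1 → HIT, frames=[5,7,4,1]
Step 7: ref 7 → HIT, frames=[5,7,4,1]
Step 8: ref 7 → HIT, frames=[5,7,4,1]
Step 9: ref 5 → HIT, frames=[5,7,4,1]
Step 10: ref 6 → FAULT (evict 4), frames=[5,7,6,1]
Step 11: ref 3 → FAULT (evict 1), frames=[5,7,6,3]
Step 12: ref 3 → HIT, frames=[5,7,6,3]
Step 13: ref 5 → HIT, frames=[5,7,6,3]
Total faults: 7

Answer: 7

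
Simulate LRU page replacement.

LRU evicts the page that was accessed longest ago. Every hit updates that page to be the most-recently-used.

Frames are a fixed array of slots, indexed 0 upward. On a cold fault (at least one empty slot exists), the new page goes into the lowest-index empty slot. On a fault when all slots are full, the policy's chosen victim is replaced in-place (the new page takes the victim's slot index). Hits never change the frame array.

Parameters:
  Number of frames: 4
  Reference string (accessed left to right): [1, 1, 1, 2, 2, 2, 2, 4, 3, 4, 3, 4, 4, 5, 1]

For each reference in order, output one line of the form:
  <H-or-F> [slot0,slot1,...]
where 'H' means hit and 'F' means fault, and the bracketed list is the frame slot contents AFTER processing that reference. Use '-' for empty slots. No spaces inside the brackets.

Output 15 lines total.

F [1,-,-,-]
H [1,-,-,-]
H [1,-,-,-]
F [1,2,-,-]
H [1,2,-,-]
H [1,2,-,-]
H [1,2,-,-]
F [1,2,4,-]
F [1,2,4,3]
H [1,2,4,3]
H [1,2,4,3]
H [1,2,4,3]
H [1,2,4,3]
F [5,2,4,3]
F [5,1,4,3]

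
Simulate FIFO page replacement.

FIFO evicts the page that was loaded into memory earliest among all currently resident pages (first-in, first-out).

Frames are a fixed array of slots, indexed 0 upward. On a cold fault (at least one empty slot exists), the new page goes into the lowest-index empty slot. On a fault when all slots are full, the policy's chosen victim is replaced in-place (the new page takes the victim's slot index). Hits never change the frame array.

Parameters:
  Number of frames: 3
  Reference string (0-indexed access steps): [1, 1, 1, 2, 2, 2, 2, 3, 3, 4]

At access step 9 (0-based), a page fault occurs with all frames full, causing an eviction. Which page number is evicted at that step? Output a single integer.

Step 0: ref 1 -> FAULT, frames=[1,-,-]
Step 1: ref 1 -> HIT, frames=[1,-,-]
Step 2: ref 1 -> HIT, frames=[1,-,-]
Step 3: ref 2 -> FAULT, frames=[1,2,-]
Step 4: ref 2 -> HIT, frames=[1,2,-]
Step 5: ref 2 -> HIT, frames=[1,2,-]
Step 6: ref 2 -> HIT, frames=[1,2,-]
Step 7: ref 3 -> FAULT, frames=[1,2,3]
Step 8: ref 3 -> HIT, frames=[1,2,3]
Step 9: ref 4 -> FAULT, evict 1, frames=[4,2,3]
At step 9: evicted page 1

Answer: 1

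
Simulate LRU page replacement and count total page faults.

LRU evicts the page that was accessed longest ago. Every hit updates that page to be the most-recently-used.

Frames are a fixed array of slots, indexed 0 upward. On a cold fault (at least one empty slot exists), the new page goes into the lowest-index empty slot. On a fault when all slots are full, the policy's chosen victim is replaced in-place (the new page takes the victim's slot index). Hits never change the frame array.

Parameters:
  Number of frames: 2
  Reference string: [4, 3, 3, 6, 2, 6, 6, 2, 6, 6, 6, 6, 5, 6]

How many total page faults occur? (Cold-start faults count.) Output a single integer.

Answer: 5

Derivation:
Step 0: ref 4 → FAULT, frames=[4,-]
Step 1: ref 3 → FAULT, frames=[4,3]
Step 2: ref 3 → HIT, frames=[4,3]
Step 3: ref 6 → FAULT (evict 4), frames=[6,3]
Step 4: ref 2 → FAULT (evict 3), frames=[6,2]
Step 5: ref 6 → HIT, frames=[6,2]
Step 6: ref 6 → HIT, frames=[6,2]
Step 7: ref 2 → HIT, frames=[6,2]
Step 8: ref 6 → HIT, frames=[6,2]
Step 9: ref 6 → HIT, frames=[6,2]
Step 10: ref 6 → HIT, frames=[6,2]
Step 11: ref 6 → HIT, frames=[6,2]
Step 12: ref 5 → FAULT (evict 2), frames=[6,5]
Step 13: ref 6 → HIT, frames=[6,5]
Total faults: 5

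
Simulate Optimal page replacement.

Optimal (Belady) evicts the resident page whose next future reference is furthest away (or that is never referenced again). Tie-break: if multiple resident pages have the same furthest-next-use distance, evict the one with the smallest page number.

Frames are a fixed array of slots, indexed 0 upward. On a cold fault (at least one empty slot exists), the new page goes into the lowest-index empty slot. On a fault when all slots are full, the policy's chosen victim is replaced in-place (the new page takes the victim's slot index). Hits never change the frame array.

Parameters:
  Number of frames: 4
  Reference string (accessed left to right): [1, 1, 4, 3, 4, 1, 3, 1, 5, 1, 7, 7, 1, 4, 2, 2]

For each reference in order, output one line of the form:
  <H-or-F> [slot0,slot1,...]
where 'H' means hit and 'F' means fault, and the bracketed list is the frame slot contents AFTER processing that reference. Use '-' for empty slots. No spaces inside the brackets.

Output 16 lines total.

F [1,-,-,-]
H [1,-,-,-]
F [1,4,-,-]
F [1,4,3,-]
H [1,4,3,-]
H [1,4,3,-]
H [1,4,3,-]
H [1,4,3,-]
F [1,4,3,5]
H [1,4,3,5]
F [1,4,7,5]
H [1,4,7,5]
H [1,4,7,5]
H [1,4,7,5]
F [2,4,7,5]
H [2,4,7,5]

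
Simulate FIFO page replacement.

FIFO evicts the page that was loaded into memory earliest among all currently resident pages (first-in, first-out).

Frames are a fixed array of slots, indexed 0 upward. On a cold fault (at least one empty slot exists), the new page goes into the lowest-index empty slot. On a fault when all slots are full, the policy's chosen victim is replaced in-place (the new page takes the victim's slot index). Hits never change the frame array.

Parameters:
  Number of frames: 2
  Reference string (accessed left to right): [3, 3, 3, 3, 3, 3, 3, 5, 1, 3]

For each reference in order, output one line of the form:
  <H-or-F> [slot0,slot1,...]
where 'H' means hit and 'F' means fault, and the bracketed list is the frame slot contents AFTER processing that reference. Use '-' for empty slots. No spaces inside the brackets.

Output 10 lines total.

F [3,-]
H [3,-]
H [3,-]
H [3,-]
H [3,-]
H [3,-]
H [3,-]
F [3,5]
F [1,5]
F [1,3]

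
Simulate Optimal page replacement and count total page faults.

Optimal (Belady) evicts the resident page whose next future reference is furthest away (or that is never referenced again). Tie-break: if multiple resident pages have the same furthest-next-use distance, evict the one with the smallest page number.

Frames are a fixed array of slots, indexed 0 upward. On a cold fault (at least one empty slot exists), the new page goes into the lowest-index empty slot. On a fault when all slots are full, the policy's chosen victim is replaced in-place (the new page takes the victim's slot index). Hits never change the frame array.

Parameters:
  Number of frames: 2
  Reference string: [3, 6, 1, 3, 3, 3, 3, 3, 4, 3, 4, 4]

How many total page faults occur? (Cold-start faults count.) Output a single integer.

Answer: 4

Derivation:
Step 0: ref 3 → FAULT, frames=[3,-]
Step 1: ref 6 → FAULT, frames=[3,6]
Step 2: ref 1 → FAULT (evict 6), frames=[3,1]
Step 3: ref 3 → HIT, frames=[3,1]
Step 4: ref 3 → HIT, frames=[3,1]
Step 5: ref 3 → HIT, frames=[3,1]
Step 6: ref 3 → HIT, frames=[3,1]
Step 7: ref 3 → HIT, frames=[3,1]
Step 8: ref 4 → FAULT (evict 1), frames=[3,4]
Step 9: ref 3 → HIT, frames=[3,4]
Step 10: ref 4 → HIT, frames=[3,4]
Step 11: ref 4 → HIT, frames=[3,4]
Total faults: 4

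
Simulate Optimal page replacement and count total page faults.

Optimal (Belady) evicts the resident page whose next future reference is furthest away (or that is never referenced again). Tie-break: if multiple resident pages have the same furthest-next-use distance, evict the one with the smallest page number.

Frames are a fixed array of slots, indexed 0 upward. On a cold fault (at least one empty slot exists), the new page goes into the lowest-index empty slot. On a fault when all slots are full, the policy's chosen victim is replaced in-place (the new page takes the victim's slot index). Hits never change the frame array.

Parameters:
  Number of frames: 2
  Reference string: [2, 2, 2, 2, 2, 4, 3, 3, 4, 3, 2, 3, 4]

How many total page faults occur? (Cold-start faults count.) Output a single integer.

Step 0: ref 2 → FAULT, frames=[2,-]
Step 1: ref 2 → HIT, frames=[2,-]
Step 2: ref 2 → HIT, frames=[2,-]
Step 3: ref 2 → HIT, frames=[2,-]
Step 4: ref 2 → HIT, frames=[2,-]
Step 5: ref 4 → FAULT, frames=[2,4]
Step 6: ref 3 → FAULT (evict 2), frames=[3,4]
Step 7: ref 3 → HIT, frames=[3,4]
Step 8: ref 4 → HIT, frames=[3,4]
Step 9: ref 3 → HIT, frames=[3,4]
Step 10: ref 2 → FAULT (evict 4), frames=[3,2]
Step 11: ref 3 → HIT, frames=[3,2]
Step 12: ref 4 → FAULT (evict 2), frames=[3,4]
Total faults: 5

Answer: 5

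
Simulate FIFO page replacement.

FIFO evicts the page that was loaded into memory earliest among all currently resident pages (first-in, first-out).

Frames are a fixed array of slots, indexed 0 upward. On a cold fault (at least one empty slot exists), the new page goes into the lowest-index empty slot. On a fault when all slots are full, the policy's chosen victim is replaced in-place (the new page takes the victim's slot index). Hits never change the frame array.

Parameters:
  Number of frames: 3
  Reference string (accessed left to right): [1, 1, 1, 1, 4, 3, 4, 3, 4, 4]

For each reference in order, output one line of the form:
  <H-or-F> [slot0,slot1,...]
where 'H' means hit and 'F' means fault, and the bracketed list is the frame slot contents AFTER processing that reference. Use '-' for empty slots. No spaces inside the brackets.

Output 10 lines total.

F [1,-,-]
H [1,-,-]
H [1,-,-]
H [1,-,-]
F [1,4,-]
F [1,4,3]
H [1,4,3]
H [1,4,3]
H [1,4,3]
H [1,4,3]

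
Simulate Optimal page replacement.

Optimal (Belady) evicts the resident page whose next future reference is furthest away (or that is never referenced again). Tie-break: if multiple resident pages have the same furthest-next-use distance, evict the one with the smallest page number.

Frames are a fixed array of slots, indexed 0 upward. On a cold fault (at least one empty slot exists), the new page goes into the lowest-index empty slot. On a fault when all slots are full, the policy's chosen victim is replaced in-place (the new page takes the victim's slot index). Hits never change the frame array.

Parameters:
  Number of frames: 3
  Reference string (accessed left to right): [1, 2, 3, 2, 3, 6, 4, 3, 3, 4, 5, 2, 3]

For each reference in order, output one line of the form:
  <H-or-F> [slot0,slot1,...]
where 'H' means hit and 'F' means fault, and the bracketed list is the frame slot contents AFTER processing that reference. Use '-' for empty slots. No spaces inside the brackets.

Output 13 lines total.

F [1,-,-]
F [1,2,-]
F [1,2,3]
H [1,2,3]
H [1,2,3]
F [6,2,3]
F [4,2,3]
H [4,2,3]
H [4,2,3]
H [4,2,3]
F [5,2,3]
H [5,2,3]
H [5,2,3]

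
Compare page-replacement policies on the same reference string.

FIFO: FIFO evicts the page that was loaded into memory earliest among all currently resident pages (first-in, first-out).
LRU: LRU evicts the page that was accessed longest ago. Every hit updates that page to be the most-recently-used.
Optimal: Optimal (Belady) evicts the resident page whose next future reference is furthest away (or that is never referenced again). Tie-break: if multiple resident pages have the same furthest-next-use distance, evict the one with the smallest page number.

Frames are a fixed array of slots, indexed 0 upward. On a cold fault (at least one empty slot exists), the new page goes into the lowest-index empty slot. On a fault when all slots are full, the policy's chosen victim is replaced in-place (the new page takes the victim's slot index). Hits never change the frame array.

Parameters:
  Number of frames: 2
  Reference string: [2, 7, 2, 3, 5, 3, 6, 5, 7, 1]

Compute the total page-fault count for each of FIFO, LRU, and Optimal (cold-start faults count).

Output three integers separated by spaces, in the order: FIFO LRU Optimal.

Answer: 7 8 7

Derivation:
--- FIFO ---
  step 0: ref 2 -> FAULT, frames=[2,-] (faults so far: 1)
  step 1: ref 7 -> FAULT, frames=[2,7] (faults so far: 2)
  step 2: ref 2 -> HIT, frames=[2,7] (faults so far: 2)
  step 3: ref 3 -> FAULT, evict 2, frames=[3,7] (faults so far: 3)
  step 4: ref 5 -> FAULT, evict 7, frames=[3,5] (faults so far: 4)
  step 5: ref 3 -> HIT, frames=[3,5] (faults so far: 4)
  step 6: ref 6 -> FAULT, evict 3, frames=[6,5] (faults so far: 5)
  step 7: ref 5 -> HIT, frames=[6,5] (faults so far: 5)
  step 8: ref 7 -> FAULT, evict 5, frames=[6,7] (faults so far: 6)
  step 9: ref 1 -> FAULT, evict 6, frames=[1,7] (faults so far: 7)
  FIFO total faults: 7
--- LRU ---
  step 0: ref 2 -> FAULT, frames=[2,-] (faults so far: 1)
  step 1: ref 7 -> FAULT, frames=[2,7] (faults so far: 2)
  step 2: ref 2 -> HIT, frames=[2,7] (faults so far: 2)
  step 3: ref 3 -> FAULT, evict 7, frames=[2,3] (faults so far: 3)
  step 4: ref 5 -> FAULT, evict 2, frames=[5,3] (faults so far: 4)
  step 5: ref 3 -> HIT, frames=[5,3] (faults so far: 4)
  step 6: ref 6 -> FAULT, evict 5, frames=[6,3] (faults so far: 5)
  step 7: ref 5 -> FAULT, evict 3, frames=[6,5] (faults so far: 6)
  step 8: ref 7 -> FAULT, evict 6, frames=[7,5] (faults so far: 7)
  step 9: ref 1 -> FAULT, evict 5, frames=[7,1] (faults so far: 8)
  LRU total faults: 8
--- Optimal ---
  step 0: ref 2 -> FAULT, frames=[2,-] (faults so far: 1)
  step 1: ref 7 -> FAULT, frames=[2,7] (faults so far: 2)
  step 2: ref 2 -> HIT, frames=[2,7] (faults so far: 2)
  step 3: ref 3 -> FAULT, evict 2, frames=[3,7] (faults so far: 3)
  step 4: ref 5 -> FAULT, evict 7, frames=[3,5] (faults so far: 4)
  step 5: ref 3 -> HIT, frames=[3,5] (faults so far: 4)
  step 6: ref 6 -> FAULT, evict 3, frames=[6,5] (faults so far: 5)
  step 7: ref 5 -> HIT, frames=[6,5] (faults so far: 5)
  step 8: ref 7 -> FAULT, evict 5, frames=[6,7] (faults so far: 6)
  step 9: ref 1 -> FAULT, evict 6, frames=[1,7] (faults so far: 7)
  Optimal total faults: 7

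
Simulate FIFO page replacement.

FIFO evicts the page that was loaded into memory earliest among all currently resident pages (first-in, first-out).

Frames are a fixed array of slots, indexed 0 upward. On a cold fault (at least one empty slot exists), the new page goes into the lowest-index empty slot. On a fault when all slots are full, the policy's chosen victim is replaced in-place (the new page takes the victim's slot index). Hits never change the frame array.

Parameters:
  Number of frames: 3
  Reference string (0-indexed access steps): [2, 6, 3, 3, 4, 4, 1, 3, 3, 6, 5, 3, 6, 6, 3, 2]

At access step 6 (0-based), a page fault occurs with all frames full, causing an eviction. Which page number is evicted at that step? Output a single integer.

Step 0: ref 2 -> FAULT, frames=[2,-,-]
Step 1: ref 6 -> FAULT, frames=[2,6,-]
Step 2: ref 3 -> FAULT, frames=[2,6,3]
Step 3: ref 3 -> HIT, frames=[2,6,3]
Step 4: ref 4 -> FAULT, evict 2, frames=[4,6,3]
Step 5: ref 4 -> HIT, frames=[4,6,3]
Step 6: ref 1 -> FAULT, evict 6, frames=[4,1,3]
At step 6: evicted page 6

Answer: 6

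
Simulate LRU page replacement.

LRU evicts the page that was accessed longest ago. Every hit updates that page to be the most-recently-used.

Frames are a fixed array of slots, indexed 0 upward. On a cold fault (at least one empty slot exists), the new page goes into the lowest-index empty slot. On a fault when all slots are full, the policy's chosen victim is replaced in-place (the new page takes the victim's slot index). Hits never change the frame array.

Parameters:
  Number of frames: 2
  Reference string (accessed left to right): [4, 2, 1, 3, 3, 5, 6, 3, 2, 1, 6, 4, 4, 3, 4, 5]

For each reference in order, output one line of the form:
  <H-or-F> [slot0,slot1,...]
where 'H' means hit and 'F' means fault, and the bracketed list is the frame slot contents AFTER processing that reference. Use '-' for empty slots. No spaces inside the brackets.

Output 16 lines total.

F [4,-]
F [4,2]
F [1,2]
F [1,3]
H [1,3]
F [5,3]
F [5,6]
F [3,6]
F [3,2]
F [1,2]
F [1,6]
F [4,6]
H [4,6]
F [4,3]
H [4,3]
F [4,5]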